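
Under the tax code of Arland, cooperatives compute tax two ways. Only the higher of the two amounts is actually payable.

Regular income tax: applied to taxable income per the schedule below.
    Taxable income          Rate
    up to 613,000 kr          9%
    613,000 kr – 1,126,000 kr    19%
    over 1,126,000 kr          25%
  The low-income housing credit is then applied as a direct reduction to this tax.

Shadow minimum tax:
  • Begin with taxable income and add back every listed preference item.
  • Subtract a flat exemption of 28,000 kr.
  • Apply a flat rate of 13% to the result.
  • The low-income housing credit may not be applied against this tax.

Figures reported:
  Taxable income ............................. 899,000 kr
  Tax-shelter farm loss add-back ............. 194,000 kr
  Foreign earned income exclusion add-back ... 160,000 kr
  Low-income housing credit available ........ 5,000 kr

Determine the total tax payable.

159,250 kr

Shadow minimum tax:
  Adjusted income: 899,000 kr + 194,000 kr + 160,000 kr = 1,253,000 kr
  Less exemption 28,000 kr → base 1,225,000 kr
  1,225,000 kr × 13% = 159,250 kr

Regular income tax:
  613,000 kr × 9% = 55,170 kr
  286,000 kr × 19% = 54,340 kr
  → 109,510 kr
  Less low-income housing credit 5,000 kr → 104,510 kr

159,250 kr > 104,510 kr, so the shadow minimum tax is the binding amount.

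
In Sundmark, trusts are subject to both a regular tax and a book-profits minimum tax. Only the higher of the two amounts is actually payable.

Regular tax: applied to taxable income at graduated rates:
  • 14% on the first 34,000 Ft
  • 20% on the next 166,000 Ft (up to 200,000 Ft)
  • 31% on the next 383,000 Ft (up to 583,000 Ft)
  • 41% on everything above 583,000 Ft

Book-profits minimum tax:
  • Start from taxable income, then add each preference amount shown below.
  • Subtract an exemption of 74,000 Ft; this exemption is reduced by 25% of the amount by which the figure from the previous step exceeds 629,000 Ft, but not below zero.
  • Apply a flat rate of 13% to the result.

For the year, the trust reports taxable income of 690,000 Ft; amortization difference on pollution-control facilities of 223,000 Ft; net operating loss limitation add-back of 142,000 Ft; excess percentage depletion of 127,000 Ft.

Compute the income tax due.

200,560 Ft

Regular tax:
  34,000 Ft × 14% = 4,760 Ft
  166,000 Ft × 20% = 33,200 Ft
  383,000 Ft × 31% = 118,730 Ft
  107,000 Ft × 41% = 43,870 Ft
  → 200,560 Ft

Book-profits minimum tax:
  Adjusted income: 690,000 Ft + 223,000 Ft + 142,000 Ft + 127,000 Ft = 1,182,000 Ft
  Exemption: 25% × (1,182,000 Ft − 629,000 Ft) = 138,250 Ft ≥ 74,000 Ft, so the exemption is fully phased out
  Base: 1,182,000 Ft − 0 Ft = 1,182,000 Ft
  1,182,000 Ft × 13% = 153,660 Ft

200,560 Ft > 153,660 Ft, so the regular tax governs.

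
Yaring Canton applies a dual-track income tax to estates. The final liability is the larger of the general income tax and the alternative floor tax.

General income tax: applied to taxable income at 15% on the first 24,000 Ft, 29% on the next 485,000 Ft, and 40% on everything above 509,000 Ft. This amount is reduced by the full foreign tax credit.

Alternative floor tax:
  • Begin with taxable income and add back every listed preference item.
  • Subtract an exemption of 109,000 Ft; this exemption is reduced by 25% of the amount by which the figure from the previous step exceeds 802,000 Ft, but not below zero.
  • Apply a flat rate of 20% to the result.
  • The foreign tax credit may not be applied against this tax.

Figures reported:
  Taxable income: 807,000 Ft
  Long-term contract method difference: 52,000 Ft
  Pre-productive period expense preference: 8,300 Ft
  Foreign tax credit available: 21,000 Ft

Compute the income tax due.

242,450 Ft

Alternative floor tax:
  Adjusted income: 807,000 Ft + 52,000 Ft + 8,300 Ft = 867,300 Ft
  Exemption: 109,000 Ft − 25% × (867,300 Ft − 802,000 Ft) = 109,000 Ft − 16,325 Ft = 92,675 Ft
  Base: 867,300 Ft − 92,675 Ft = 774,625 Ft
  774,625 Ft × 20% = 154,925 Ft

General income tax:
  24,000 Ft × 15% = 3,600 Ft
  485,000 Ft × 29% = 140,650 Ft
  298,000 Ft × 40% = 119,200 Ft
  → 263,450 Ft
  Less foreign tax credit 21,000 Ft → 242,450 Ft

242,450 Ft > 154,925 Ft, so the general income tax governs.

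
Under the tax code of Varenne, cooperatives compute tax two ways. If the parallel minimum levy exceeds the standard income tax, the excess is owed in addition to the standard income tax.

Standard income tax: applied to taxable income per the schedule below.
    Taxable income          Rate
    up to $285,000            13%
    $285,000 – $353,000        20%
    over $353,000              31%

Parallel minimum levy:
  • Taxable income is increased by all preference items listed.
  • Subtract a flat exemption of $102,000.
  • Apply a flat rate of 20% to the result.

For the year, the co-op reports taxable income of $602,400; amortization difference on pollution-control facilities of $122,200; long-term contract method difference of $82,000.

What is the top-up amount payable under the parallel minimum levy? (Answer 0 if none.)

Standard income tax:
  $285,000 × 13% = $37,050
  $68,000 × 20% = $13,600
  $249,400 × 31% = $77,314
  → $127,964

Parallel minimum levy:
  Adjusted income: $602,400 + $122,200 + $82,000 = $806,600
  Less exemption $102,000 → base $704,600
  $704,600 × 20% = $140,920

Excess of parallel minimum levy over standard income tax: $140,920 − $127,964 = $12,956.

$12,956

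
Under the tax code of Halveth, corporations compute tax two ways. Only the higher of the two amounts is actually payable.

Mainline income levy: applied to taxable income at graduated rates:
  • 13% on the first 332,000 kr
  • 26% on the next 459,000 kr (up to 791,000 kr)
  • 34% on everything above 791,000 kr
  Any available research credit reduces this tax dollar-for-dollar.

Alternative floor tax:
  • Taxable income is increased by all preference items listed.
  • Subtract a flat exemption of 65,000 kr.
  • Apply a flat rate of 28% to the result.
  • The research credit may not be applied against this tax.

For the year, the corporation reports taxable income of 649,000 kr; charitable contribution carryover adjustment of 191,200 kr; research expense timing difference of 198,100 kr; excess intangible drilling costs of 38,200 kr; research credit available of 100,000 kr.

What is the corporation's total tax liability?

Alternative floor tax:
  Adjusted income: 649,000 kr + 191,200 kr + 198,100 kr + 38,200 kr = 1,076,500 kr
  Less exemption 65,000 kr → base 1,011,500 kr
  1,011,500 kr × 28% = 283,220 kr

Mainline income levy:
  332,000 kr × 13% = 43,160 kr
  317,000 kr × 26% = 82,420 kr
  → 125,580 kr
  Less research credit 100,000 kr → 25,580 kr

283,220 kr > 25,580 kr, so the alternative floor tax is the binding amount.

283,220 kr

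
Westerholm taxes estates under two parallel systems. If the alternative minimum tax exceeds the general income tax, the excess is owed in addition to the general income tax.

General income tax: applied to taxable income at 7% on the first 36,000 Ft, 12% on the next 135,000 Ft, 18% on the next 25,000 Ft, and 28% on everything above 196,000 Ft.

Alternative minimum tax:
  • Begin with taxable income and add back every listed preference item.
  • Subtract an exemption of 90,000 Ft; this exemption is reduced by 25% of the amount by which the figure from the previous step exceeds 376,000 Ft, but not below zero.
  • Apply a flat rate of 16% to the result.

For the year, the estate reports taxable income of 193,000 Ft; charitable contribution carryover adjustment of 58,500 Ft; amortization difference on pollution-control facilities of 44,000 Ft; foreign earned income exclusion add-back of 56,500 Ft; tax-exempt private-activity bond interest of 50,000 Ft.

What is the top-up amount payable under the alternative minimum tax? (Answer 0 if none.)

28,280 Ft

Alternative minimum tax:
  Adjusted income: 193,000 Ft + 58,500 Ft + 44,000 Ft + 56,500 Ft + 50,000 Ft = 402,000 Ft
  Exemption: 90,000 Ft − 25% × (402,000 Ft − 376,000 Ft) = 90,000 Ft − 6,500 Ft = 83,500 Ft
  Base: 402,000 Ft − 83,500 Ft = 318,500 Ft
  318,500 Ft × 16% = 50,960 Ft

General income tax:
  36,000 Ft × 7% = 2,520 Ft
  135,000 Ft × 12% = 16,200 Ft
  22,000 Ft × 18% = 3,960 Ft
  → 22,680 Ft

Excess of alternative minimum tax over general income tax: 50,960 Ft − 22,680 Ft = 28,280 Ft.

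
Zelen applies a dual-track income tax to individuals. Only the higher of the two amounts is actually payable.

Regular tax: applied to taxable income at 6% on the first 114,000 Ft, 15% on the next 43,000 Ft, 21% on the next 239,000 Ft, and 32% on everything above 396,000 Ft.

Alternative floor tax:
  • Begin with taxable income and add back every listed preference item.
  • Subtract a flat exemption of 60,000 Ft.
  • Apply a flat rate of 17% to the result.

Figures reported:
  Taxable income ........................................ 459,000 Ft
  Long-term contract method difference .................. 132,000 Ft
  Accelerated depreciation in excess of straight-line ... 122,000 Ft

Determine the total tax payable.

Regular tax:
  114,000 Ft × 6% = 6,840 Ft
  43,000 Ft × 15% = 6,450 Ft
  239,000 Ft × 21% = 50,190 Ft
  63,000 Ft × 32% = 20,160 Ft
  → 83,640 Ft

Alternative floor tax:
  Adjusted income: 459,000 Ft + 132,000 Ft + 122,000 Ft = 713,000 Ft
  Less exemption 60,000 Ft → base 653,000 Ft
  653,000 Ft × 17% = 111,010 Ft

111,010 Ft > 83,640 Ft, so the alternative floor tax is the binding amount.

111,010 Ft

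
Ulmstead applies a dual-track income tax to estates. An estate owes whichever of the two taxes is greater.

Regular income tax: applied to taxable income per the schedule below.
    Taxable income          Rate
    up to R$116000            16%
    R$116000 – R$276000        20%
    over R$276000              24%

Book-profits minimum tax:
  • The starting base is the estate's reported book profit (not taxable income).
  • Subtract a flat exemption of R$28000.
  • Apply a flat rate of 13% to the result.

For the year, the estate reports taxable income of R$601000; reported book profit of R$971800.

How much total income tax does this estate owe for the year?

R$128560

Book-profits minimum tax:
  Base (reported book profit): R$971800
  Less exemption R$28000 → base R$943800
  R$943800 × 13% = R$122694

Regular income tax:
  R$116000 × 16% = R$18560
  R$160000 × 20% = R$32000
  R$325000 × 24% = R$78000
  → R$128560

R$128560 > R$122694, so the regular income tax governs.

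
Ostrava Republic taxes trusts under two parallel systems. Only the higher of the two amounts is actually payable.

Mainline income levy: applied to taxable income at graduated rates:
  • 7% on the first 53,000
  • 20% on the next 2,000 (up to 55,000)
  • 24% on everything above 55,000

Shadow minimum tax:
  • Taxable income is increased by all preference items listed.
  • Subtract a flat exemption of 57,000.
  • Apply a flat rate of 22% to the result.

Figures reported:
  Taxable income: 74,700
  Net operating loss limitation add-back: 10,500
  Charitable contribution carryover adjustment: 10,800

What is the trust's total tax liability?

Mainline income levy:
  53,000 × 7% = 3,710
  2,000 × 20% = 400
  19,700 × 24% = 4,728
  → 8,838

Shadow minimum tax:
  Adjusted income: 74,700 + 10,500 + 10,800 = 96,000
  Less exemption 57,000 → base 39,000
  39,000 × 22% = 8,580

8,838 > 8,580, so the mainline income levy governs.

8,838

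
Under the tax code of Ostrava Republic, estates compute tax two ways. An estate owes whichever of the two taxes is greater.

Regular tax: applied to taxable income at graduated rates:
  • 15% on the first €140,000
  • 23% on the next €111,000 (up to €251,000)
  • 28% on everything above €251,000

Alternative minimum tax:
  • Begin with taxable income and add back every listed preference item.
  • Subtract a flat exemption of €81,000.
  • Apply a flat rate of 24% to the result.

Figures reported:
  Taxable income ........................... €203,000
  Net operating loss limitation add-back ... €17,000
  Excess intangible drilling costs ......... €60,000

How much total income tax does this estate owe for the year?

Alternative minimum tax:
  Adjusted income: €203,000 + €17,000 + €60,000 = €280,000
  Less exemption €81,000 → base €199,000
  €199,000 × 24% = €47,760

Regular tax:
  €140,000 × 15% = €21,000
  €63,000 × 23% = €14,490
  → €35,490

€47,760 > €35,490, so the alternative minimum tax is the binding amount.

€47,760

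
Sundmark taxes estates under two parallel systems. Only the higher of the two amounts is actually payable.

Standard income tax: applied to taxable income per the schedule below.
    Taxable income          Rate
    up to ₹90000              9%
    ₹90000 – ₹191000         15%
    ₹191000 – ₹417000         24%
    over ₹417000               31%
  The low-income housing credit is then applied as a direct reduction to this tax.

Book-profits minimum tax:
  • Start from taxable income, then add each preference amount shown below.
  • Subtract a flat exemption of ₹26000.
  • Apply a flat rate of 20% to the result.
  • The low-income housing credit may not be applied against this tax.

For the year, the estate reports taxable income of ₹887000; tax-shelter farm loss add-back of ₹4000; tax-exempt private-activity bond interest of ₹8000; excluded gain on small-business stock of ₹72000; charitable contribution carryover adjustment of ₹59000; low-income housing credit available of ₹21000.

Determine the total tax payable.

Standard income tax:
  ₹90000 × 9% = ₹8100
  ₹101000 × 15% = ₹15150
  ₹226000 × 24% = ₹54240
  ₹470000 × 31% = ₹145700
  → ₹223190
  Less low-income housing credit ₹21000 → ₹202190

Book-profits minimum tax:
  Adjusted income: ₹887000 + ₹4000 + ₹8000 + ₹72000 + ₹59000 = ₹1030000
  Less exemption ₹26000 → base ₹1004000
  ₹1004000 × 20% = ₹200800

₹202190 > ₹200800, so the standard income tax governs.

₹202190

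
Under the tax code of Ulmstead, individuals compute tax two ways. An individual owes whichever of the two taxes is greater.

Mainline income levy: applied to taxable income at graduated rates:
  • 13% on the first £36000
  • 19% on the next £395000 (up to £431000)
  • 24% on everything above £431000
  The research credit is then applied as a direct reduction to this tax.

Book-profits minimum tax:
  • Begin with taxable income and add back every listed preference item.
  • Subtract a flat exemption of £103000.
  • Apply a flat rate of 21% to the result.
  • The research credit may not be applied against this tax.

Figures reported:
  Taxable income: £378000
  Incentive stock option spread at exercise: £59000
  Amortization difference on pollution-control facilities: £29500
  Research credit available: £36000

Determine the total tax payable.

Book-profits minimum tax:
  Adjusted income: £378000 + £59000 + £29500 = £466500
  Less exemption £103000 → base £363500
  £363500 × 21% = £76335

Mainline income levy:
  £36000 × 13% = £4680
  £342000 × 19% = £64980
  → £69660
  Less research credit £36000 → £33660

£76335 > £33660, so the book-profits minimum tax is the binding amount.

£76335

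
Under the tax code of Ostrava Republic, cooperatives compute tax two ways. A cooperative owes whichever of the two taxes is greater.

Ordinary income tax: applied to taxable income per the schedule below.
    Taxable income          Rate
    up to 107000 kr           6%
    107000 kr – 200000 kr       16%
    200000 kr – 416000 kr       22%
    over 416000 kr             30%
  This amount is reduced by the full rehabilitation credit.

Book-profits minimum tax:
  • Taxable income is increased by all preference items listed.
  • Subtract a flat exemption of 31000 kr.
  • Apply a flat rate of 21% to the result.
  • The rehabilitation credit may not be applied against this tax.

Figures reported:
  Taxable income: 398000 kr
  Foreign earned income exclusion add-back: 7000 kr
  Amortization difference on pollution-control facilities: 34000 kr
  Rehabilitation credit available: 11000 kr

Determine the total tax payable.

85680 kr

Ordinary income tax:
  107000 kr × 6% = 6420 kr
  93000 kr × 16% = 14880 kr
  198000 kr × 22% = 43560 kr
  → 64860 kr
  Less rehabilitation credit 11000 kr → 53860 kr

Book-profits minimum tax:
  Adjusted income: 398000 kr + 7000 kr + 34000 kr = 439000 kr
  Less exemption 31000 kr → base 408000 kr
  408000 kr × 21% = 85680 kr

85680 kr > 53860 kr, so the book-profits minimum tax is the binding amount.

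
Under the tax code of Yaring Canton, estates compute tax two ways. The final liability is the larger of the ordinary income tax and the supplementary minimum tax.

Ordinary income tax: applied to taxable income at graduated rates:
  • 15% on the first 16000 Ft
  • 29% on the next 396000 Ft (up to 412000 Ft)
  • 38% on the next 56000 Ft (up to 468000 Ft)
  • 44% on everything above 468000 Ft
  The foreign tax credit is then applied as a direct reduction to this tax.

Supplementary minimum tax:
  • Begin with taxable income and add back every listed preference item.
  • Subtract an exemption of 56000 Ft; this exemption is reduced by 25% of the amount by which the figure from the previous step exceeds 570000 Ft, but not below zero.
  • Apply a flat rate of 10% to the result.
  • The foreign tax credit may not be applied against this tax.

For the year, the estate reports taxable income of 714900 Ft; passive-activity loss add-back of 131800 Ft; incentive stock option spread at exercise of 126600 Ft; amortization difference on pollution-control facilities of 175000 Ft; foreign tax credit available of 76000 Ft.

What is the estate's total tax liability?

171156 Ft

Ordinary income tax:
  16000 Ft × 15% = 2400 Ft
  396000 Ft × 29% = 114840 Ft
  56000 Ft × 38% = 21280 Ft
  246900 Ft × 44% = 108636 Ft
  → 247156 Ft
  Less foreign tax credit 76000 Ft → 171156 Ft

Supplementary minimum tax:
  Adjusted income: 714900 Ft + 131800 Ft + 126600 Ft + 175000 Ft = 1148300 Ft
  Exemption: 25% × (1148300 Ft − 570000 Ft) = 144575 Ft ≥ 56000 Ft, so the exemption is fully phased out
  Base: 1148300 Ft − 0 Ft = 1148300 Ft
  1148300 Ft × 10% = 114830 Ft

171156 Ft > 114830 Ft, so the ordinary income tax governs.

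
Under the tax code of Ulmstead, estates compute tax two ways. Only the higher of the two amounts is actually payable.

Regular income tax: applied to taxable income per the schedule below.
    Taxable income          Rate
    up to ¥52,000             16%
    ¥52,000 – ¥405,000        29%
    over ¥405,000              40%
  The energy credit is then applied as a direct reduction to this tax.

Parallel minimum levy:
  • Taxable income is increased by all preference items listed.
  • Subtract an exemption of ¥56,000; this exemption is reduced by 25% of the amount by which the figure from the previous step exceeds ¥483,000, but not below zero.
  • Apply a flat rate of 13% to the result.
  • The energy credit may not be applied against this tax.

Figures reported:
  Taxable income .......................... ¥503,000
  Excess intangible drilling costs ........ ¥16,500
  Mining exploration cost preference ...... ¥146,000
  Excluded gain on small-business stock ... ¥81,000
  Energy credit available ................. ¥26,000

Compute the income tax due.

Regular income tax:
  ¥52,000 × 16% = ¥8,320
  ¥353,000 × 29% = ¥102,370
  ¥98,000 × 40% = ¥39,200
  → ¥149,890
  Less energy credit ¥26,000 → ¥123,890

Parallel minimum levy:
  Adjusted income: ¥503,000 + ¥16,500 + ¥146,000 + ¥81,000 = ¥746,500
  Exemption: 25% × (¥746,500 − ¥483,000) = ¥65,875 ≥ ¥56,000, so the exemption is fully phased out
  Base: ¥746,500 − ¥0 = ¥746,500
  ¥746,500 × 13% = ¥97,045

¥123,890 > ¥97,045, so the regular income tax governs.

¥123,890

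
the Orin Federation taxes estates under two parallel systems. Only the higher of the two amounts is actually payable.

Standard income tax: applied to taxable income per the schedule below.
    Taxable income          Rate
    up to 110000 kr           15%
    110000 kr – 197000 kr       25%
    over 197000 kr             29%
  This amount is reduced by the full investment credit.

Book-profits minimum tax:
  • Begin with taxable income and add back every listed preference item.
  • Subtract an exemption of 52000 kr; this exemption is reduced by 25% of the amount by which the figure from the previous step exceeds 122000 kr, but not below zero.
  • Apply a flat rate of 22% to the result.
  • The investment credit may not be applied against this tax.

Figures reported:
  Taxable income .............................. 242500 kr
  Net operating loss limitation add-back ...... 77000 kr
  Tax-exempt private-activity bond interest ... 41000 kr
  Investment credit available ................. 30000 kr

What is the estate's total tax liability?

79310 kr

Book-profits minimum tax:
  Adjusted income: 242500 kr + 77000 kr + 41000 kr = 360500 kr
  Exemption: 25% × (360500 kr − 122000 kr) = 59625 kr ≥ 52000 kr, so the exemption is fully phased out
  Base: 360500 kr − 0 kr = 360500 kr
  360500 kr × 22% = 79310 kr

Standard income tax:
  110000 kr × 15% = 16500 kr
  87000 kr × 25% = 21750 kr
  45500 kr × 29% = 13195 kr
  → 51445 kr
  Less investment credit 30000 kr → 21445 kr

79310 kr > 21445 kr, so the book-profits minimum tax is the binding amount.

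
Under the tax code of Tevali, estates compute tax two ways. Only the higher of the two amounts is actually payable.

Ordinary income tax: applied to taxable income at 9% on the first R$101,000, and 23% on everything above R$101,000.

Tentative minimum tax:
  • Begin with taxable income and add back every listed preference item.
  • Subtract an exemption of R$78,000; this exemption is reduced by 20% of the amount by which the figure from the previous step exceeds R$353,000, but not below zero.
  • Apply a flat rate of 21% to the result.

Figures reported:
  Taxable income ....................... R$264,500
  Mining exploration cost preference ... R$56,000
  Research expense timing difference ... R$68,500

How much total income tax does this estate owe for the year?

R$66,822

Tentative minimum tax:
  Adjusted income: R$264,500 + R$56,000 + R$68,500 = R$389,000
  Exemption: R$78,000 − 20% × (R$389,000 − R$353,000) = R$78,000 − R$7,200 = R$70,800
  Base: R$389,000 − R$70,800 = R$318,200
  R$318,200 × 21% = R$66,822

Ordinary income tax:
  R$101,000 × 9% = R$9,090
  R$163,500 × 23% = R$37,605
  → R$46,695

R$66,822 > R$46,695, so the tentative minimum tax is the binding amount.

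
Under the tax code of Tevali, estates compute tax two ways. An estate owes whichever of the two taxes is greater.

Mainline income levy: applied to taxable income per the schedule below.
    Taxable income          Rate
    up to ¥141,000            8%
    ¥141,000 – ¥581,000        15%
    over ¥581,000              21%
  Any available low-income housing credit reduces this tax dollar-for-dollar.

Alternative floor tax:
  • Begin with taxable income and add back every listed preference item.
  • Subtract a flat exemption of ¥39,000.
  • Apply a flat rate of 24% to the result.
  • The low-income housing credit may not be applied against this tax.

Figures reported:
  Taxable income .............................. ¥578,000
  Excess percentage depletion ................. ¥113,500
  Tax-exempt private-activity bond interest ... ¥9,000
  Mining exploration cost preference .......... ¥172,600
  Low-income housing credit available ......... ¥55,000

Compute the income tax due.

Mainline income levy:
  ¥141,000 × 8% = ¥11,280
  ¥437,000 × 15% = ¥65,550
  → ¥76,830
  Less low-income housing credit ¥55,000 → ¥21,830

Alternative floor tax:
  Adjusted income: ¥578,000 + ¥113,500 + ¥9,000 + ¥172,600 = ¥873,100
  Less exemption ¥39,000 → base ¥834,100
  ¥834,100 × 24% = ¥200,184

¥200,184 > ¥21,830, so the alternative floor tax is the binding amount.

¥200,184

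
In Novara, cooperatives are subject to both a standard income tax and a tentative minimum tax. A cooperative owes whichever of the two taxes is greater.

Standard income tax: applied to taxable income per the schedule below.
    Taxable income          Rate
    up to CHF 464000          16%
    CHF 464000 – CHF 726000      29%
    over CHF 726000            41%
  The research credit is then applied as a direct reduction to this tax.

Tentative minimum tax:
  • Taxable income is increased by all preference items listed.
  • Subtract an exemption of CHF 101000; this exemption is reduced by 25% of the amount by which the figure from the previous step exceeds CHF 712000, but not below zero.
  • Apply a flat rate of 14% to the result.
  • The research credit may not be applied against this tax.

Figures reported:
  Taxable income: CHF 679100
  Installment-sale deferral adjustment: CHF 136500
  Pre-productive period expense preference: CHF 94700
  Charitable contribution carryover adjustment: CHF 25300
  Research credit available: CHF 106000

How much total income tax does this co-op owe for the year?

Standard income tax:
  CHF 464000 × 16% = CHF 74240
  CHF 215100 × 29% = CHF 62379
  → CHF 136619
  Less research credit CHF 106000 → CHF 30619

Tentative minimum tax:
  Adjusted income: CHF 679100 + CHF 136500 + CHF 94700 + CHF 25300 = CHF 935600
  Exemption: CHF 101000 − 25% × (CHF 935600 − CHF 712000) = CHF 101000 − CHF 55900 = CHF 45100
  Base: CHF 935600 − CHF 45100 = CHF 890500
  CHF 890500 × 14% = CHF 124670

CHF 124670 > CHF 30619, so the tentative minimum tax is the binding amount.

CHF 124670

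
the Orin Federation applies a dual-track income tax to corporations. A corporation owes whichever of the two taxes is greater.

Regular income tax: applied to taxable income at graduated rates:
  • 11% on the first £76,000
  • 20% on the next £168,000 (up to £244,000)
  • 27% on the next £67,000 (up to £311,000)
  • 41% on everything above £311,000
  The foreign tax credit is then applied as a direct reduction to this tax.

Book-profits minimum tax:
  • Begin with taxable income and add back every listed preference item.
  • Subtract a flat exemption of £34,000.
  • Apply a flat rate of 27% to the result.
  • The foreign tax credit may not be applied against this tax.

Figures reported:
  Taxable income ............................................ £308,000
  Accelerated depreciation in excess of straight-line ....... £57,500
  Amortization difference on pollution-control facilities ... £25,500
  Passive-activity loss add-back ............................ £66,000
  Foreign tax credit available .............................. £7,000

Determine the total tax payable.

Book-profits minimum tax:
  Adjusted income: £308,000 + £57,500 + £25,500 + £66,000 = £457,000
  Less exemption £34,000 → base £423,000
  £423,000 × 27% = £114,210

Regular income tax:
  £76,000 × 11% = £8,360
  £168,000 × 20% = £33,600
  £64,000 × 27% = £17,280
  → £59,240
  Less foreign tax credit £7,000 → £52,240

£114,210 > £52,240, so the book-profits minimum tax is the binding amount.

£114,210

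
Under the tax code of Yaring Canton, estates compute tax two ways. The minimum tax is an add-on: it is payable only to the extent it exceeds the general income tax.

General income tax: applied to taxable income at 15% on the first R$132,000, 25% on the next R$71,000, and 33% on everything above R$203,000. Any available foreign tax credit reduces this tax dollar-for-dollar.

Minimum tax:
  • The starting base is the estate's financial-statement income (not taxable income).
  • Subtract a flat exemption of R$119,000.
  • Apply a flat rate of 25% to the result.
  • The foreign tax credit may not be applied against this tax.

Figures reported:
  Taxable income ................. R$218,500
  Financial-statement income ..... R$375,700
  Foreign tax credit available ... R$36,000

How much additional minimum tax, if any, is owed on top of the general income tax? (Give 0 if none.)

Minimum tax:
  Base (financial-statement income): R$375,700
  Less exemption R$119,000 → base R$256,700
  R$256,700 × 25% = R$64,175

General income tax:
  R$132,000 × 15% = R$19,800
  R$71,000 × 25% = R$17,750
  R$15,500 × 33% = R$5,115
  → R$42,665
  Less foreign tax credit R$36,000 → R$6,665

Excess of minimum tax over general income tax: R$64,175 − R$6,665 = R$57,510.

R$57,510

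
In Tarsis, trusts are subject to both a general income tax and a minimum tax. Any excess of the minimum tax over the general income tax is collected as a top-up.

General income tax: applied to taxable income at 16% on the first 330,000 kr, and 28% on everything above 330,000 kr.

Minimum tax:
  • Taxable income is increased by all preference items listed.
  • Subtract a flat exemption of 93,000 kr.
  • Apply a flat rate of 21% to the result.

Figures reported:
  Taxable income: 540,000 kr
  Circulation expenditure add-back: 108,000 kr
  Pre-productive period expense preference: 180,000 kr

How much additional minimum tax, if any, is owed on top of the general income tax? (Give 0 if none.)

Minimum tax:
  Adjusted income: 540,000 kr + 108,000 kr + 180,000 kr = 828,000 kr
  Less exemption 93,000 kr → base 735,000 kr
  735,000 kr × 21% = 154,350 kr

General income tax:
  330,000 kr × 16% = 52,800 kr
  210,000 kr × 28% = 58,800 kr
  → 111,600 kr

Excess of minimum tax over general income tax: 154,350 kr − 111,600 kr = 42,750 kr.

42,750 kr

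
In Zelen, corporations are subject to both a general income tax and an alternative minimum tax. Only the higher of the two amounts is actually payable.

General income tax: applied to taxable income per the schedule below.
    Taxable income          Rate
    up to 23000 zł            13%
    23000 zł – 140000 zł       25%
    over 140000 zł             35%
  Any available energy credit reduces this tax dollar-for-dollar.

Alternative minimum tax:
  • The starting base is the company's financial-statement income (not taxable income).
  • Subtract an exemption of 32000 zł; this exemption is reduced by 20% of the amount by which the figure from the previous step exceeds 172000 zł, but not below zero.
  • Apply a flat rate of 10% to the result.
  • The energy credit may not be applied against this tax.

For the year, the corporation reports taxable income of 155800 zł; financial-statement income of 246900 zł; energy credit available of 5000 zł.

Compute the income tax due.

Alternative minimum tax:
  Base (financial-statement income): 246900 zł
  Exemption: 32000 zł − 20% × (246900 zł − 172000 zł) = 32000 zł − 14980 zł = 17020 zł
  Base: 246900 zł − 17020 zł = 229880 zł
  229880 zł × 10% = 22988 zł

General income tax:
  23000 zł × 13% = 2990 zł
  117000 zł × 25% = 29250 zł
  15800 zł × 35% = 5530 zł
  → 37770 zł
  Less energy credit 5000 zł → 32770 zł

32770 zł > 22988 zł, so the general income tax governs.

32770 zł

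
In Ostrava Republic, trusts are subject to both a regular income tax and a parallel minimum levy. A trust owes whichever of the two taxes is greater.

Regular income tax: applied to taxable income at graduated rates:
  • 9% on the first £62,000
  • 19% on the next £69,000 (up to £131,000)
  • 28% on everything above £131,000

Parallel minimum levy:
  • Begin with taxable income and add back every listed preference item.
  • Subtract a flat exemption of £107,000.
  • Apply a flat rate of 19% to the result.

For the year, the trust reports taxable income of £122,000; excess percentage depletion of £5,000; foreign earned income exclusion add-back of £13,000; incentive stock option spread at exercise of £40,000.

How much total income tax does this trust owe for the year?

£16,980

Regular income tax:
  £62,000 × 9% = £5,580
  £60,000 × 19% = £11,400
  → £16,980

Parallel minimum levy:
  Adjusted income: £122,000 + £5,000 + £13,000 + £40,000 = £180,000
  Less exemption £107,000 → base £73,000
  £73,000 × 19% = £13,870

£16,980 > £13,870, so the regular income tax governs.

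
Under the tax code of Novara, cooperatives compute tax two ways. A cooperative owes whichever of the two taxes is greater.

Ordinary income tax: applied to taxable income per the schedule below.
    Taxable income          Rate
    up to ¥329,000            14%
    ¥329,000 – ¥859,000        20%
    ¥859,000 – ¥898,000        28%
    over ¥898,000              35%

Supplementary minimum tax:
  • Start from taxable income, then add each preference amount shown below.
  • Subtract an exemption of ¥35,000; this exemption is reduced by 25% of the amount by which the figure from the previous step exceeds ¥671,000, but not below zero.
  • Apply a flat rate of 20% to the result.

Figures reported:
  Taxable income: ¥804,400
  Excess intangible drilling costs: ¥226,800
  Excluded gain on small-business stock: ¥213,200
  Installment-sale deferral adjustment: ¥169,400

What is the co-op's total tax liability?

¥282,760

Supplementary minimum tax:
  Adjusted income: ¥804,400 + ¥226,800 + ¥213,200 + ¥169,400 = ¥1,413,800
  Exemption: 25% × (¥1,413,800 − ¥671,000) = ¥185,700 ≥ ¥35,000, so the exemption is fully phased out
  Base: ¥1,413,800 − ¥0 = ¥1,413,800
  ¥1,413,800 × 20% = ¥282,760

Ordinary income tax:
  ¥329,000 × 14% = ¥46,060
  ¥475,400 × 20% = ¥95,080
  → ¥141,140

¥282,760 > ¥141,140, so the supplementary minimum tax is the binding amount.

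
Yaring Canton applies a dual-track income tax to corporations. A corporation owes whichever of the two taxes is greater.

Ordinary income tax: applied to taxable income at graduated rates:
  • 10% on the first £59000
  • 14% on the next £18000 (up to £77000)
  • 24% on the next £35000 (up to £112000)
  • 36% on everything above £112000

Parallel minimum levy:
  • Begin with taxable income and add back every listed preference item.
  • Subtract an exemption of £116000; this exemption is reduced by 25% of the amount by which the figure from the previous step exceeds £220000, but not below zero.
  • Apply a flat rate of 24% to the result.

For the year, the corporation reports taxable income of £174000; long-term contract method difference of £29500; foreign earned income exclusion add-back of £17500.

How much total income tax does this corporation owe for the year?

Ordinary income tax:
  £59000 × 10% = £5900
  £18000 × 14% = £2520
  £35000 × 24% = £8400
  £62000 × 36% = £22320
  → £39140

Parallel minimum levy:
  Adjusted income: £174000 + £29500 + £17500 = £221000
  Exemption: £116000 − 25% × (£221000 − £220000) = £116000 − £250 = £115750
  Base: £221000 − £115750 = £105250
  £105250 × 24% = £25260

£39140 > £25260, so the ordinary income tax governs.

£39140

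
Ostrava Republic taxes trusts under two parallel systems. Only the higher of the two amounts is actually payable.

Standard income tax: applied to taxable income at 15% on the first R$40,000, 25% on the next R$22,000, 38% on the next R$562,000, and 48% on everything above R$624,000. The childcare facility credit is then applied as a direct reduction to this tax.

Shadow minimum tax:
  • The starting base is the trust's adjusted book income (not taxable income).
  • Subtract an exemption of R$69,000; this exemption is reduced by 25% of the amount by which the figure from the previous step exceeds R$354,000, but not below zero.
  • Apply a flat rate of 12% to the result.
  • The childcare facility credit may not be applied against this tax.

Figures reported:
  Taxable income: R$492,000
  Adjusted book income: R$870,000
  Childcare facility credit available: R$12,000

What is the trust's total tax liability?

R$162,900

Shadow minimum tax:
  Base (adjusted book income): R$870,000
  Exemption: 25% × (R$870,000 − R$354,000) = R$129,000 ≥ R$69,000, so the exemption is fully phased out
  Base: R$870,000 − R$0 = R$870,000
  R$870,000 × 12% = R$104,400

Standard income tax:
  R$40,000 × 15% = R$6,000
  R$22,000 × 25% = R$5,500
  R$430,000 × 38% = R$163,400
  → R$174,900
  Less childcare facility credit R$12,000 → R$162,900

R$162,900 > R$104,400, so the standard income tax governs.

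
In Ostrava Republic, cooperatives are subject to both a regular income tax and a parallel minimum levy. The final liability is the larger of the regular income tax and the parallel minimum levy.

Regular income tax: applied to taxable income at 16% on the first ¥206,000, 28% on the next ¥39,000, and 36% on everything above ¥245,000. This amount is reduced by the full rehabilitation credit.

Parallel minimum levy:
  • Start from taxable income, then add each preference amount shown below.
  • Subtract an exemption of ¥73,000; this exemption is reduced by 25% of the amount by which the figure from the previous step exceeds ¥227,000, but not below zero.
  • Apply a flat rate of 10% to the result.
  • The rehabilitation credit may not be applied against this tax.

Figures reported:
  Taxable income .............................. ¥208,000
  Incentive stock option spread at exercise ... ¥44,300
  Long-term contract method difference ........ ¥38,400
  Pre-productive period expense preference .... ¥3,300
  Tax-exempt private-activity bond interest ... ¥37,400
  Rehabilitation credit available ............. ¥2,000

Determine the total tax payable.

Regular income tax:
  ¥206,000 × 16% = ¥32,960
  ¥2,000 × 28% = ¥560
  → ¥33,520
  Less rehabilitation credit ¥2,000 → ¥31,520

Parallel minimum levy:
  Adjusted income: ¥208,000 + ¥44,300 + ¥38,400 + ¥3,300 + ¥37,400 = ¥331,400
  Exemption: ¥73,000 − 25% × (¥331,400 − ¥227,000) = ¥73,000 − ¥26,100 = ¥46,900
  Base: ¥331,400 − ¥46,900 = ¥284,500
  ¥284,500 × 10% = ¥28,450

¥31,520 > ¥28,450, so the regular income tax governs.

¥31,520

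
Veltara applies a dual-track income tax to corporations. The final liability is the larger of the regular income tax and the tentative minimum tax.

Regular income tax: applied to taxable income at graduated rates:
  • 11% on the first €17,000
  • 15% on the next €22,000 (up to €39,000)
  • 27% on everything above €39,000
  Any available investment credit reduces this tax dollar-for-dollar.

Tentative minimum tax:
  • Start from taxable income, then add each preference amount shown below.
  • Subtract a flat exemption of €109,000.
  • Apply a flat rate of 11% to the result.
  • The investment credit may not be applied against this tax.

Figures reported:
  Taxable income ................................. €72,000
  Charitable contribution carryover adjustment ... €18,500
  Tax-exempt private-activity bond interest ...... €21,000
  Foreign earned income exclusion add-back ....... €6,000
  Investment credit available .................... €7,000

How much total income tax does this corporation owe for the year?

€7,080

Tentative minimum tax:
  Adjusted income: €72,000 + €18,500 + €21,000 + €6,000 = €117,500
  Less exemption €109,000 → base €8,500
  €8,500 × 11% = €935

Regular income tax:
  €17,000 × 11% = €1,870
  €22,000 × 15% = €3,300
  €33,000 × 27% = €8,910
  → €14,080
  Less investment credit €7,000 → €7,080

€7,080 > €935, so the regular income tax governs.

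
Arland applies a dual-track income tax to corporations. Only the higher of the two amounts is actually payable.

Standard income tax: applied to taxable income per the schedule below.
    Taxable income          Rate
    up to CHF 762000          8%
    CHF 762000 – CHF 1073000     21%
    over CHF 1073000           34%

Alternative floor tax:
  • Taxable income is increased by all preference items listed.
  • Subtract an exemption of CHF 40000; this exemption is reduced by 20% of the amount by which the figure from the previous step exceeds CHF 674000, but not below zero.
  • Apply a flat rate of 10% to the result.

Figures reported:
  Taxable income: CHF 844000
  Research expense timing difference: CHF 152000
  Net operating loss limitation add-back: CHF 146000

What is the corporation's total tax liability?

CHF 114200

Standard income tax:
  CHF 762000 × 8% = CHF 60960
  CHF 82000 × 21% = CHF 17220
  → CHF 78180

Alternative floor tax:
  Adjusted income: CHF 844000 + CHF 152000 + CHF 146000 = CHF 1142000
  Exemption: 20% × (CHF 1142000 − CHF 674000) = CHF 93600 ≥ CHF 40000, so the exemption is fully phased out
  Base: CHF 1142000 − CHF 0 = CHF 1142000
  CHF 1142000 × 10% = CHF 114200

CHF 114200 > CHF 78180, so the alternative floor tax is the binding amount.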